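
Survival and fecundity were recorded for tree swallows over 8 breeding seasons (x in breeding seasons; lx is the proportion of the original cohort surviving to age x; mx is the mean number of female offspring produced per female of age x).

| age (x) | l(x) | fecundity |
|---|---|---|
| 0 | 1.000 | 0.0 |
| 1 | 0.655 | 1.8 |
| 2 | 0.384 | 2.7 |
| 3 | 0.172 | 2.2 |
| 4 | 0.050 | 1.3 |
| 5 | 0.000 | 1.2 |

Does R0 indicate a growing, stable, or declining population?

R0 = Σ lx·mx = 0 + 1.179 + 1.0368 + 0.3784 + 0.065 + 0 = 2.6592
R0 > 1, so the population is growing.

growing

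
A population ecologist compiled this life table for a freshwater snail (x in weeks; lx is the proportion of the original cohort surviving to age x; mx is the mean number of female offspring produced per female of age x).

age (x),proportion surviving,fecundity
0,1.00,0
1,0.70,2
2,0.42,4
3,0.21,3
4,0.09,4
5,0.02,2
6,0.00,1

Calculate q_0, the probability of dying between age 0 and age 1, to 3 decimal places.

q_0 = (l_0 − l_1) / l_0 = (1 − 0.7) / 1
     = 0.3 / 1 = 0.3 → 0.300

0.300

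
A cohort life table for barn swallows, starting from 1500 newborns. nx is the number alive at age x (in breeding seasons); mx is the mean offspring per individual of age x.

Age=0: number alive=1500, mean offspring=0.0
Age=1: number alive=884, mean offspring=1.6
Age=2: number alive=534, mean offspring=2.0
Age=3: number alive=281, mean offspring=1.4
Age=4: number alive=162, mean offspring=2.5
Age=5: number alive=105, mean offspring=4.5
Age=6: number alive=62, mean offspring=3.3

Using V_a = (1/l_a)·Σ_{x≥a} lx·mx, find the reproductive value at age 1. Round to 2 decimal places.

4.48

lx = nx/n0 = nx/1500: 1, 0.58933…, 0.356, 0.18733…, 0.108, 0.07, 0.04133…
lx·mx for x ≥ 1: 0.942933…, 0.712, 0.262267…, 0.27, 0.315, 0.1364… → sum = 2.6386…
V_1 = 2.6386… / l_1 = 2.6386… / 0.589333… = 4.477262… → 4.48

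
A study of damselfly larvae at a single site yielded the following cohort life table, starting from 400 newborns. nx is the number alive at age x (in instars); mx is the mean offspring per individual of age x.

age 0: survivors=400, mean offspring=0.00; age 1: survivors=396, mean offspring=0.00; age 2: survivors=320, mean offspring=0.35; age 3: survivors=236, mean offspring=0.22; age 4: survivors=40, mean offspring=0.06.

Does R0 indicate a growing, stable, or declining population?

lx = nx/n0 = nx/400: 1, 0.99, 0.8, 0.59, 0.1
R0 = Σ lx·mx = 0 + 0 + 0.28 + 0.1298 + 0.006 = 0.4158
R0 < 1, so the population is declining.

declining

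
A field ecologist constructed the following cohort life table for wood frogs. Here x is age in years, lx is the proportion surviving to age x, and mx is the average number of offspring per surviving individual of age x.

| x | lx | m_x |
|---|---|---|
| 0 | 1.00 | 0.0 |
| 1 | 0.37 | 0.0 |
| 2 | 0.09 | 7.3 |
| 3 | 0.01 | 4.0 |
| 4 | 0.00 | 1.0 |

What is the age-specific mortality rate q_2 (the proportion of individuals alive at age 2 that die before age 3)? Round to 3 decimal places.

0.889

q_2 = (l_2 − l_3) / l_2 = (0.09 − 0.01) / 0.09
     = 0.08 / 0.09 = 0.888889… → 0.889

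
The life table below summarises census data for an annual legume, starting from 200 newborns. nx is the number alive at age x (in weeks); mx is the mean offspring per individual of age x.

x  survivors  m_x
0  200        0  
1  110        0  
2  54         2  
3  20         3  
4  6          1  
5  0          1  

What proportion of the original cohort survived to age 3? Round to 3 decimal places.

l_3 = n_3/n_0 = 20/200 = 0.1 → 0.100

0.100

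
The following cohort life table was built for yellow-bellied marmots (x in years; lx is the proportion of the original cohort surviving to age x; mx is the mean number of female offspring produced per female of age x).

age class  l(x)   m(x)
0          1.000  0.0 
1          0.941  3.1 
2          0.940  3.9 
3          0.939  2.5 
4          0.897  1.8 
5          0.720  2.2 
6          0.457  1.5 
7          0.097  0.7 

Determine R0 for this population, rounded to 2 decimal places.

12.88

lx·mx by age: 0, 2.9171, 3.666, 2.3475, 1.6146, 1.584, 0.6855, 0.0679
R0 = Σ lx·mx = 12.8826 → 12.88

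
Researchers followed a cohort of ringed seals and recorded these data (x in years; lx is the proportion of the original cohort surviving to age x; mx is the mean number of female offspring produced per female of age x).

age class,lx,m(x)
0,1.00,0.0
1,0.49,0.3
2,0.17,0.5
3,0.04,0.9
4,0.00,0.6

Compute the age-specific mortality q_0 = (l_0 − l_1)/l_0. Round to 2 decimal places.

0.51

q_0 = (l_0 − l_1) / l_0 = (1 − 0.49) / 1
     = 0.51 / 1 = 0.51 → 0.51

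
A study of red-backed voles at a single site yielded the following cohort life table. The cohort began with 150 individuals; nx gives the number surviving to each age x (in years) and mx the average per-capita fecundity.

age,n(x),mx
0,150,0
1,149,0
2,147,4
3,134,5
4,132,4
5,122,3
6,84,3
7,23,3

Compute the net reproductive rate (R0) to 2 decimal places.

lx = nx/n0 = nx/150: 1, 0.99333…, 0.98, 0.89333…, 0.88, 0.81333…, 0.56, 0.15333…
lx·mx by age: 0, 0, 3.92, 4.466667…, 3.52, 2.44…, 1.68, 0.46…
R0 = Σ lx·mx = 16.486667… → 16.49

16.49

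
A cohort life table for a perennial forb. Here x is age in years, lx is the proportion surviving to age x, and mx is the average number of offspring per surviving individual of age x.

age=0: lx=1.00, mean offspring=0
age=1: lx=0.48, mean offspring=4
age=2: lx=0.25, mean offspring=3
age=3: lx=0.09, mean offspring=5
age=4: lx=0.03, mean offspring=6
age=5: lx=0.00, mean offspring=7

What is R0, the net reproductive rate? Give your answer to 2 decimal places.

lx·mx by age: 0, 1.92, 0.75, 0.45, 0.18, 0
R0 = Σ lx·mx = 3.3 → 3.30

3.30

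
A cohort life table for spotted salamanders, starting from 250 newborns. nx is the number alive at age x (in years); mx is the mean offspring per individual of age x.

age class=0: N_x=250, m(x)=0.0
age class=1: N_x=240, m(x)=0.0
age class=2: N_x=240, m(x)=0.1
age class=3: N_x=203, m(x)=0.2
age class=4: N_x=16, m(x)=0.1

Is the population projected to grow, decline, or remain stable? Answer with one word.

lx = nx/n0 = nx/250: 1, 0.96, 0.96, 0.812, 0.064
R0 = Σ lx·mx = 0 + 0 + 0.096 + 0.1624 + 0.0064 = 0.2648
R0 < 1, so the population is declining.

declining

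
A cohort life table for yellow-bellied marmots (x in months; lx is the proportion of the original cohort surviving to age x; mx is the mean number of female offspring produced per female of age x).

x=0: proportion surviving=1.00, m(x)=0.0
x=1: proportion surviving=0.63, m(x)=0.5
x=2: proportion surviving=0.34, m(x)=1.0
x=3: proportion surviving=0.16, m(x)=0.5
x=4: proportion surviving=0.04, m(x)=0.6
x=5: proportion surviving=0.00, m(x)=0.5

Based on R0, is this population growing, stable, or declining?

R0 = Σ lx·mx = 0 + 0.315 + 0.34 + 0.08 + 0.024 + 0 = 0.759
R0 < 1, so the population is declining.

declining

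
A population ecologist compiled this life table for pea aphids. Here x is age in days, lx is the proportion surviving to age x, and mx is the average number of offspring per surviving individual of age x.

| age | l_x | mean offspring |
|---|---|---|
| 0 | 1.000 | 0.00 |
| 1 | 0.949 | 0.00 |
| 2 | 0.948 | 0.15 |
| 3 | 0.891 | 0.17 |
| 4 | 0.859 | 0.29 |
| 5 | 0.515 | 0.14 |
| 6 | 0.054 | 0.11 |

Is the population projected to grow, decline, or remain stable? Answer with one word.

declining

R0 = Σ lx·mx = 0 + 0 + 0.1422 + 0.15147 + 0.24911 + 0.0721 + 0.00594 = 0.62082
R0 < 1, so the population is declining.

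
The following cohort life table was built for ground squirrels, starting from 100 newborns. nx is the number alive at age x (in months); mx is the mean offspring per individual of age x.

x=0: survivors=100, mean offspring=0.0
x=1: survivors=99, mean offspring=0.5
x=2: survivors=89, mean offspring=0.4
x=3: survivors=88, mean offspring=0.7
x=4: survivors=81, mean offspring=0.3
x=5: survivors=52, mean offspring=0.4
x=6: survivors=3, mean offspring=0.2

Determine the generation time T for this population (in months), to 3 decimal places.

2.652

lx = nx/n0 = nx/100: 1, 0.99, 0.89, 0.88, 0.81, 0.52, 0.03
lx·mx: 0, 0.495, 0.356, 0.616, 0.243, 0.208, 0.006 → R0 = 1.924
x·lx·mx: 0, 0.495, 0.712, 1.848, 0.972, 1.04, 0.036 → Σ = 5.103
T = 5.103 / 1.924 = 2.652287… → 2.652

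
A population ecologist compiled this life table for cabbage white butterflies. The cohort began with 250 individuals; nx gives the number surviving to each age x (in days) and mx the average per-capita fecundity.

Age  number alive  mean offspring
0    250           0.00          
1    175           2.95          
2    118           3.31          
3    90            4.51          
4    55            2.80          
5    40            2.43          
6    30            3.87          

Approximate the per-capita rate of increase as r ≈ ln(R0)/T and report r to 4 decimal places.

0.7420

lx = nx/n0 = nx/250: 1, 0.7, 0.472, 0.36, 0.22, 0.16, 0.12
R0 = Σ lx·mx = 0 + 2.065 + 1.56232 + 1.6236 + 0.616 + 0.3888 + 0.4644 = 6.72012
Σ x·lx·mx = 17.25484; T = 17.25484/6.72012 = 2.56764…
r ≈ ln(R0)/T = ln(6.72012)/2.56764… = 0.741968… → 0.7420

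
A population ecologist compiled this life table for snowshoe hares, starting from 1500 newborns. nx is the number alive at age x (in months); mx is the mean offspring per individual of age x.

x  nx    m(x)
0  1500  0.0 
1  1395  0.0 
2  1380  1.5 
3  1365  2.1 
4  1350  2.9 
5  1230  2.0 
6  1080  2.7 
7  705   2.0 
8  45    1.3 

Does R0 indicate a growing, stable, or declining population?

lx = nx/n0 = nx/1500: 1, 0.93, 0.92, 0.91, 0.9, 0.82, 0.72, 0.47, 0.03
R0 = Σ lx·mx = 0 + 0 + 1.38 + 1.911 + 2.61 + 1.64 + 1.944 + 0.94 + 0.039 = 10.464
R0 > 1, so the population is growing.

growing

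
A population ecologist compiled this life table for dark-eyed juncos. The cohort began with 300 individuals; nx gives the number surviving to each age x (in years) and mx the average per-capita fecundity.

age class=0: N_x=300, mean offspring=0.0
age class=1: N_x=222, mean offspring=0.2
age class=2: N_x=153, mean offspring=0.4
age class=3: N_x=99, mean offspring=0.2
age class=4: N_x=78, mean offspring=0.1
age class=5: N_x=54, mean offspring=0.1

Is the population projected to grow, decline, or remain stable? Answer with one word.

declining

lx = nx/n0 = nx/300: 1, 0.74, 0.51, 0.33, 0.26, 0.18
R0 = Σ lx·mx = 0 + 0.148 + 0.204 + 0.066 + 0.026 + 0.018 = 0.462
R0 < 1, so the population is declining.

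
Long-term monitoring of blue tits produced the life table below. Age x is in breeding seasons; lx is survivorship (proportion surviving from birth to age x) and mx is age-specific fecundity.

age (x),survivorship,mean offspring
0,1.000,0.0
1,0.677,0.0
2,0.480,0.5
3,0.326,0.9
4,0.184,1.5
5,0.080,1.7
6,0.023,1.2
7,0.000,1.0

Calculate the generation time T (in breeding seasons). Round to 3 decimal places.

lx·mx: 0, 0, 0.24, 0.2934, 0.276, 0.136, 0.0276, 0 → R0 = 0.973
x·lx·mx: 0, 0, 0.48, 0.8802, 1.104, 0.68, 0.1656, 0 → Σ = 3.3098
T = 3.3098 / 0.973 = 3.401644… → 3.402

3.402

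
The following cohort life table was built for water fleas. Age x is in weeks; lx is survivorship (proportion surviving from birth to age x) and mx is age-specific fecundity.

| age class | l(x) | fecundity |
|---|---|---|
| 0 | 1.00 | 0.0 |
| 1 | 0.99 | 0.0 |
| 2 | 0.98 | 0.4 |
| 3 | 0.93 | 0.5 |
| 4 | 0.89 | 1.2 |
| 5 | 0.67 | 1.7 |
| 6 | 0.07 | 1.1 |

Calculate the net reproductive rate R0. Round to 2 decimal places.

lx·mx by age: 0, 0, 0.392, 0.465, 1.068, 1.139, 0.077
R0 = Σ lx·mx = 3.141 → 3.14

3.14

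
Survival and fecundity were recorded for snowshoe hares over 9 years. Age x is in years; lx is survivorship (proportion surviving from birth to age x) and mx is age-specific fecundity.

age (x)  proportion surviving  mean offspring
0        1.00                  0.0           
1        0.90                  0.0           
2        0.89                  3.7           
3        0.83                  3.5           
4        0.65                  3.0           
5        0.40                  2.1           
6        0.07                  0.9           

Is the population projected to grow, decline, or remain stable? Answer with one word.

growing

R0 = Σ lx·mx = 0 + 0 + 3.293 + 2.905 + 1.95 + 0.84 + 0.063 = 9.051
R0 > 1, so the population is growing.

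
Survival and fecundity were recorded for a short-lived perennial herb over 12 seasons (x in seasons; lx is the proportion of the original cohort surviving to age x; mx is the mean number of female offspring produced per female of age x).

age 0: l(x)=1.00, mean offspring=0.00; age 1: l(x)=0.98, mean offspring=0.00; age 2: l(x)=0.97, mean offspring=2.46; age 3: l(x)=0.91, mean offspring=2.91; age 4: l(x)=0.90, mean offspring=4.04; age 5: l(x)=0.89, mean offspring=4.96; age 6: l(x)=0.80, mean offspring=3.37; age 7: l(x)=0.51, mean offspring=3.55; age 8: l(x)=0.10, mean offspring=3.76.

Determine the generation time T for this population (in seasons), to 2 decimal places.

lx·mx: 0, 0, 2.3862, 2.6481, 3.636, 4.4144, 2.696, 1.8105, 0.376 → R0 = 17.9672
x·lx·mx: 0, 0, 4.7724, 7.9443, 14.544, 22.072, 16.176, 12.6735, 3.008 → Σ = 81.1902
T = 81.1902 / 17.9672 = 4.518801… → 4.52

4.52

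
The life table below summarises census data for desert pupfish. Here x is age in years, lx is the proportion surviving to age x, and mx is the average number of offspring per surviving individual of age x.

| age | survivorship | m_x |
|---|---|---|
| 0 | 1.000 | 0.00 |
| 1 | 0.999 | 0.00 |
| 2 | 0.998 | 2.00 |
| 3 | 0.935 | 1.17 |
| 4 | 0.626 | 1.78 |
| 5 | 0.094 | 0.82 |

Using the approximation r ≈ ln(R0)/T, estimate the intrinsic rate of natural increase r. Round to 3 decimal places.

0.514

R0 = Σ lx·mx = 0 + 0 + 1.996 + 1.09395 + 1.11428 + 0.07708 = 4.28131
Σ x·lx·mx = 12.11637; T = 12.11637/4.28131 = 2.83006…
r ≈ ln(R0)/T = ln(4.28131)/2.83006… = 0.51386… → 0.514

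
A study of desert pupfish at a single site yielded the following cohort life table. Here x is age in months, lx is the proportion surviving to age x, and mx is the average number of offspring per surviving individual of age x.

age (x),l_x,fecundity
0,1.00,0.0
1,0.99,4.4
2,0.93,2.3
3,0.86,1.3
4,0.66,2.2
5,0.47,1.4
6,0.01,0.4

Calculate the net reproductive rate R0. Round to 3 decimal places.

9.727

lx·mx by age: 0, 4.356, 2.139, 1.118, 1.452, 0.658, 0.004
R0 = Σ lx·mx = 9.727 → 9.727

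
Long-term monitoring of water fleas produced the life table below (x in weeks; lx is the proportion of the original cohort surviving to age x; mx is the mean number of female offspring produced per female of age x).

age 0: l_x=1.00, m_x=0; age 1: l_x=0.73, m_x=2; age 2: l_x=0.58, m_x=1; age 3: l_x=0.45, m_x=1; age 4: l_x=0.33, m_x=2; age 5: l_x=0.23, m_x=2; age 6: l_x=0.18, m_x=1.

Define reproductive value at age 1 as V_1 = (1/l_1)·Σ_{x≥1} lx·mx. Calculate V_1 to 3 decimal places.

5.192

lx·mx for x ≥ 1: 1.46, 0.58, 0.45, 0.66, 0.46, 0.18 → sum = 3.79
V_1 = 3.79 / l_1 = 3.79 / 0.73 = 5.191781… → 5.192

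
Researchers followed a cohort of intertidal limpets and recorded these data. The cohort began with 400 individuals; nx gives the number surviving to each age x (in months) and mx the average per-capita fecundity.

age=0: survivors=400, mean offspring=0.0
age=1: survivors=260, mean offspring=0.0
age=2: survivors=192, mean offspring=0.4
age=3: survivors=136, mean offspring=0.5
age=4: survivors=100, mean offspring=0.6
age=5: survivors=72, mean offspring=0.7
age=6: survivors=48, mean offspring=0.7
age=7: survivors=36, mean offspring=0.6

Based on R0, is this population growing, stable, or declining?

declining

lx = nx/n0 = nx/400: 1, 0.65, 0.48, 0.34, 0.25, 0.18, 0.12, 0.09
R0 = Σ lx·mx = 0 + 0 + 0.192 + 0.17 + 0.15 + 0.126 + 0.084 + 0.054 = 0.776
R0 < 1, so the population is declining.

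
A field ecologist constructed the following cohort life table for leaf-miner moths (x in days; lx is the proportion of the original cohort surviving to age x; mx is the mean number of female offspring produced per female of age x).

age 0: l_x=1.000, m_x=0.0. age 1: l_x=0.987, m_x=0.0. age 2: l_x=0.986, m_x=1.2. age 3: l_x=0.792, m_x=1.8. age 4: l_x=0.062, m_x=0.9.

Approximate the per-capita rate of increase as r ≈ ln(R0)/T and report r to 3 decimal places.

0.380

R0 = Σ lx·mx = 0 + 0 + 1.1832 + 1.4256 + 0.0558 = 2.6646
Σ x·lx·mx = 6.8664; T = 6.8664/2.6646 = 2.5769…
r ≈ ln(R0)/T = ln(2.6646)/2.5769… = 0.38032… → 0.380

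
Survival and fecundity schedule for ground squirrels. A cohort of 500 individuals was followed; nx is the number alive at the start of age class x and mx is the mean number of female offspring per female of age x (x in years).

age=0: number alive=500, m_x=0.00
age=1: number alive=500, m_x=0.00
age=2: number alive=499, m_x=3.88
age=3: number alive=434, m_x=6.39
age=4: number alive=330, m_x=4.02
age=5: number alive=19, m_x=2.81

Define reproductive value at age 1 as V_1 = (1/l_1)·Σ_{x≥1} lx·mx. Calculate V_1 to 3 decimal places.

lx = nx/n0 = nx/500: 1, 1, 0.998, 0.868, 0.66, 0.038
lx·mx for x ≥ 1: 0, 3.87224, 5.54652, 2.6532, 0.10678 → sum = 12.17874
V_1 = 12.17874 / l_1 = 12.17874 / 1 = 12.17874 → 12.179

12.179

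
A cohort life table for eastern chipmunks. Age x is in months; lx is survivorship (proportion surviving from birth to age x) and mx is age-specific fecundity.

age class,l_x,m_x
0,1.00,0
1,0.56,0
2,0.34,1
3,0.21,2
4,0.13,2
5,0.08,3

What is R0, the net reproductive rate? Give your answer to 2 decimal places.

1.26

lx·mx by age: 0, 0, 0.34, 0.42, 0.26, 0.24
R0 = Σ lx·mx = 1.26 → 1.26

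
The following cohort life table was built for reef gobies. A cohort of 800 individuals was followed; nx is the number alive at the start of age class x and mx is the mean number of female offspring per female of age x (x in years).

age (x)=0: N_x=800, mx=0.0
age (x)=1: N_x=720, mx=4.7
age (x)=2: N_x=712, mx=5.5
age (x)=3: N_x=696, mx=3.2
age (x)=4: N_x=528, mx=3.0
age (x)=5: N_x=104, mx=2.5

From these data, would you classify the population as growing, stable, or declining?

lx = nx/n0 = nx/800: 1, 0.9, 0.89, 0.87, 0.66, 0.13
R0 = Σ lx·mx = 0 + 4.23 + 4.895 + 2.784 + 1.98 + 0.325 = 14.214
R0 > 1, so the population is growing.

growing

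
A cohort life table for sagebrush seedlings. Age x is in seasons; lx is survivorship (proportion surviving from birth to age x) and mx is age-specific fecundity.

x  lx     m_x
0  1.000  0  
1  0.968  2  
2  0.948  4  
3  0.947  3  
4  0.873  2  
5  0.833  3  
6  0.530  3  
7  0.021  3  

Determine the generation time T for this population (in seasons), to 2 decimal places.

lx·mx: 0, 1.936, 3.792, 2.841, 1.746, 2.499, 1.59, 0.063 → R0 = 14.467
x·lx·mx: 0, 1.936, 7.584, 8.523, 6.984, 12.495, 9.54, 0.441 → Σ = 47.503
T = 47.503 / 14.467 = 3.283542… → 3.28

3.28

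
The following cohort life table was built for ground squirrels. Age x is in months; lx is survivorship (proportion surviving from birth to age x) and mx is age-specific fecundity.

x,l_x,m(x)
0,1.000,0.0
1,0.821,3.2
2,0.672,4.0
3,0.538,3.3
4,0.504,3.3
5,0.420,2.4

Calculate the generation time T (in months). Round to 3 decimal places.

2.563

lx·mx: 0, 2.6272, 2.688, 1.7754, 1.6632, 1.008 → R0 = 9.7618
x·lx·mx: 0, 2.6272, 5.376, 5.3262, 6.6528, 5.04 → Σ = 25.0222
T = 25.0222 / 9.7618 = 2.563277… → 2.563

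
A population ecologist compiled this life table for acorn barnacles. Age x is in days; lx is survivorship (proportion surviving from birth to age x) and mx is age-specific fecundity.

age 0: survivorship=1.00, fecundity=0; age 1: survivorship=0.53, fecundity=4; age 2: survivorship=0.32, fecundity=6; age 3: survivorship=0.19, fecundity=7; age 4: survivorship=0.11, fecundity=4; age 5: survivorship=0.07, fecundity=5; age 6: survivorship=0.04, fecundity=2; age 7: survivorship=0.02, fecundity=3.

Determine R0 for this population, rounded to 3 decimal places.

lx·mx by age: 0, 2.12, 1.92, 1.33, 0.44, 0.35, 0.08, 0.06
R0 = Σ lx·mx = 6.3 → 6.300

6.300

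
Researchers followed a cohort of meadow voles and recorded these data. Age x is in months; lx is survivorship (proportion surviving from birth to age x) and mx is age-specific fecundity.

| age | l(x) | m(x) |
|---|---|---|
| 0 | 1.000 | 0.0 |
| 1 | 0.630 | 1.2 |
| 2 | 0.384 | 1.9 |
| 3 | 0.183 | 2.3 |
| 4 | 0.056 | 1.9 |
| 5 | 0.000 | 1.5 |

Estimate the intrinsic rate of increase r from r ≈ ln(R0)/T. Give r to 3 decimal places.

R0 = Σ lx·mx = 0 + 0.756 + 0.7296 + 0.4209 + 0.1064 + 0 = 2.0129
Σ x·lx·mx = 3.9035; T = 3.9035/2.0129 = 1.93924…
r ≈ ln(R0)/T = ln(2.0129)/1.93924… = 0.36075… → 0.361

0.361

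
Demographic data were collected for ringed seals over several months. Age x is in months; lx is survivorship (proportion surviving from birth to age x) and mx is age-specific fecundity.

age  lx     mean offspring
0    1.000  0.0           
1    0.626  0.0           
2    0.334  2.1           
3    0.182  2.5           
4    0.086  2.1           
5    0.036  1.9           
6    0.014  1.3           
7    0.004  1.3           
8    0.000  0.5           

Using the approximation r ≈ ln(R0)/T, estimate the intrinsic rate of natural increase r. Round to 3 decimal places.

R0 = Σ lx·mx = 0 + 0 + 0.7014 + 0.455 + 0.1806 + 0.0684 + 0.0182 + 0.0052 + 0 = 1.4288
Σ x·lx·mx = 3.9778; T = 3.9778/1.4288 = 2.78401…
r ≈ ln(R0)/T = ln(1.4288)/2.78401… = 0.12817… → 0.128

0.128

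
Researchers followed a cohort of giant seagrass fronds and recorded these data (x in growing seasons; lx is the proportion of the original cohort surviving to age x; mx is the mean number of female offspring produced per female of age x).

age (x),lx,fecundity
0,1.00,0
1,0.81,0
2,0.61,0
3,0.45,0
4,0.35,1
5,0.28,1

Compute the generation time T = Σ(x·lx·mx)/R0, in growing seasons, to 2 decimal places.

4.44

lx·mx: 0, 0, 0, 0, 0.35, 0.28 → R0 = 0.63
x·lx·mx: 0, 0, 0, 0, 1.4, 1.4 → Σ = 2.8
T = 2.8 / 0.63 = 4.444444… → 4.44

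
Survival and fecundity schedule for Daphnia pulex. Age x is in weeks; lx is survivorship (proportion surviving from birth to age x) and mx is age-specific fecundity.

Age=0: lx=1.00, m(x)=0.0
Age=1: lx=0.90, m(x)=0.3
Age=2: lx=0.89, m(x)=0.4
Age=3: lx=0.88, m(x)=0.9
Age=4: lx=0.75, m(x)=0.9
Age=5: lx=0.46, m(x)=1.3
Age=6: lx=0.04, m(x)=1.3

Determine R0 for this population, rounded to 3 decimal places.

2.743

lx·mx by age: 0, 0.27, 0.356, 0.792, 0.675, 0.598, 0.052
R0 = Σ lx·mx = 2.743 → 2.743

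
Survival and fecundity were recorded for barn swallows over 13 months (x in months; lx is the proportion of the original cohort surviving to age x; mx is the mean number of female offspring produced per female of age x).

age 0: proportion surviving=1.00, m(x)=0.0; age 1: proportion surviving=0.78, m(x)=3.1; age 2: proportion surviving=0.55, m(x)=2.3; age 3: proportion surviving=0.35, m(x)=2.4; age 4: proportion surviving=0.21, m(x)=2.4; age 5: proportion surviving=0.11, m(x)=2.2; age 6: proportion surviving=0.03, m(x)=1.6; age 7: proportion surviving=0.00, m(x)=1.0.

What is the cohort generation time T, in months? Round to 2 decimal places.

lx·mx: 0, 2.418, 1.265, 0.84, 0.504, 0.242, 0.048, 0 → R0 = 5.317
x·lx·mx: 0, 2.418, 2.53, 2.52, 2.016, 1.21, 0.288, 0 → Σ = 10.982
T = 10.982 / 5.317 = 2.06545… → 2.07

2.07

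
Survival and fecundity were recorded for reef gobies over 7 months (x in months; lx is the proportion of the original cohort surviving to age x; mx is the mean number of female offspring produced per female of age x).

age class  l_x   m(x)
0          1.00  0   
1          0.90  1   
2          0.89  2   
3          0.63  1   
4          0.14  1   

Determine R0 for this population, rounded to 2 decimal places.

lx·mx by age: 0, 0.9, 1.78, 0.63, 0.14
R0 = Σ lx·mx = 3.45 → 3.45

3.45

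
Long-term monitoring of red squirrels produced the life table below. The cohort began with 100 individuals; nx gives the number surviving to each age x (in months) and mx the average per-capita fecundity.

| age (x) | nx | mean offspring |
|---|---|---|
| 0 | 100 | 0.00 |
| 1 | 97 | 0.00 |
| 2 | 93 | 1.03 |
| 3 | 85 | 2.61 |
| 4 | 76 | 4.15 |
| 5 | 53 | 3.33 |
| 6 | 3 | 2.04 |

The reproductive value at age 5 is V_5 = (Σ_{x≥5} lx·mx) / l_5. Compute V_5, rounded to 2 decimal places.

3.45

lx = nx/n0 = nx/100: 1, 0.97, 0.93, 0.85, 0.76, 0.53, 0.03
lx·mx for x ≥ 5: 1.7649, 0.0612 → sum = 1.8261
V_5 = 1.8261 / l_5 = 1.8261 / 0.53 = 3.445472… → 3.45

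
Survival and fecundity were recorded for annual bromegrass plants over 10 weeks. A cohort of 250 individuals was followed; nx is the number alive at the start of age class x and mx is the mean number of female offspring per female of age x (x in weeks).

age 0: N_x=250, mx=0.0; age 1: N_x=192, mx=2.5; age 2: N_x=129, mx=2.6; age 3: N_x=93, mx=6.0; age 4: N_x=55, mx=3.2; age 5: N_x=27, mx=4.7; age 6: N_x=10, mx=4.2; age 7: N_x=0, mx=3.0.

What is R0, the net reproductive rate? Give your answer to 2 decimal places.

6.87

lx = nx/n0 = nx/250: 1, 0.768, 0.516, 0.372, 0.22, 0.108, 0.04, 0
lx·mx by age: 0, 1.92, 1.3416, 2.232, 0.704, 0.5076, 0.168, 0
R0 = Σ lx·mx = 6.8732 → 6.87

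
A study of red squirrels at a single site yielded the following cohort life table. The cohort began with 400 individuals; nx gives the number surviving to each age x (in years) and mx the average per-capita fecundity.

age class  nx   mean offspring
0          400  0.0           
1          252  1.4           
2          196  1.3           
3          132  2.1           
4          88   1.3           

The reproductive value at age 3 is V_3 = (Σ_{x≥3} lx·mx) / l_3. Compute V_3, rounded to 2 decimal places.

lx = nx/n0 = nx/400: 1, 0.63, 0.49, 0.33, 0.22
lx·mx for x ≥ 3: 0.693, 0.286 → sum = 0.979
V_3 = 0.979 / l_3 = 0.979 / 0.33 = 2.966667… → 2.97

2.97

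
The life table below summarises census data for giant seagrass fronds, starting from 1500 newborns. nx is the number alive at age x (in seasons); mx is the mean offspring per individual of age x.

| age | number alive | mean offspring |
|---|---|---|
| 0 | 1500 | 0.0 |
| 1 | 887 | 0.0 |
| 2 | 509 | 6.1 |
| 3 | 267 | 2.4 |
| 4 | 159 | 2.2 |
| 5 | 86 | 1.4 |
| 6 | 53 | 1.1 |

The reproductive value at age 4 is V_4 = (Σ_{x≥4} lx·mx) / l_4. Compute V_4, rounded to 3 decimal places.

lx = nx/n0 = nx/1500: 1, 0.59133…, 0.33933…, 0.178, 0.106, 0.05733…, 0.03533…
lx·mx for x ≥ 4: 0.2332, 0.080267…, 0.038867… → sum = 0.352333…
V_4 = 0.352333… / l_4 = 0.352333… / 0.106 = 3.323899… → 3.324

3.324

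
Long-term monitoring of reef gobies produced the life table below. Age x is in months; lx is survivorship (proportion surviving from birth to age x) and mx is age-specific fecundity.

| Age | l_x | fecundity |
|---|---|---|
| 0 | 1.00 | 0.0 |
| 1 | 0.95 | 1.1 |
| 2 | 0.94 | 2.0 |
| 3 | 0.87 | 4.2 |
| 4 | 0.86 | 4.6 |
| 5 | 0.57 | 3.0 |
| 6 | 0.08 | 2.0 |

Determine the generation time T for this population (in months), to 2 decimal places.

lx·mx: 0, 1.045, 1.88, 3.654, 3.956, 1.71, 0.16 → R0 = 12.405
x·lx·mx: 0, 1.045, 3.76, 10.962, 15.824, 8.55, 0.96 → Σ = 41.101
T = 41.101 / 12.405 = 3.313261… → 3.31

3.31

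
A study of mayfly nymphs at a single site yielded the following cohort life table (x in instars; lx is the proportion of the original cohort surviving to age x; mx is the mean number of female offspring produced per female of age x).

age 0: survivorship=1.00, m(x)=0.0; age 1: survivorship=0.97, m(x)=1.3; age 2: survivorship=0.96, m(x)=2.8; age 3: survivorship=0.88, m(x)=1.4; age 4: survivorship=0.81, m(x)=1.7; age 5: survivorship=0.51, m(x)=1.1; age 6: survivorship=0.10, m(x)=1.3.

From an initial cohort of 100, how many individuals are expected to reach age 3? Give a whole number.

88

Expected survivors = N0 · l_3 = 100 × 0.88 = 88 → 88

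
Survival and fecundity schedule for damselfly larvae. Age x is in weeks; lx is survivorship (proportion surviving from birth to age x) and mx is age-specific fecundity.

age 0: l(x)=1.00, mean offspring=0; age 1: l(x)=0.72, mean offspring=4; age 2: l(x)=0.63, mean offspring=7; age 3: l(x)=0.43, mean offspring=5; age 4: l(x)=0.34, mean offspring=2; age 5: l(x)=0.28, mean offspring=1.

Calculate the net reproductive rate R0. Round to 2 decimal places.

10.40

lx·mx by age: 0, 2.88, 4.41, 2.15, 0.68, 0.28
R0 = Σ lx·mx = 10.4 → 10.40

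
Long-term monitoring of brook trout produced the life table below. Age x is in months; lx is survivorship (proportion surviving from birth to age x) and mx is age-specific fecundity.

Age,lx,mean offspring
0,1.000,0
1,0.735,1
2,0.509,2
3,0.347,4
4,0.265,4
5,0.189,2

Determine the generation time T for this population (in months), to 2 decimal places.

lx·mx: 0, 0.735, 1.018, 1.388, 1.06, 0.378 → R0 = 4.579
x·lx·mx: 0, 0.735, 2.036, 4.164, 4.24, 1.89 → Σ = 13.065
T = 13.065 / 4.579 = 2.853243… → 2.85

2.85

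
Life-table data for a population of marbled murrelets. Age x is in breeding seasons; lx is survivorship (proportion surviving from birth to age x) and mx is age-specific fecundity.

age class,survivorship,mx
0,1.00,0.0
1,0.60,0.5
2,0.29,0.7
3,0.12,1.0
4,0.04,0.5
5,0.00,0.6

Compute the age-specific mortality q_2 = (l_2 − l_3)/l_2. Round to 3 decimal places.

0.586

q_2 = (l_2 − l_3) / l_2 = (0.29 − 0.12) / 0.29
     = 0.17 / 0.29 = 0.586207… → 0.586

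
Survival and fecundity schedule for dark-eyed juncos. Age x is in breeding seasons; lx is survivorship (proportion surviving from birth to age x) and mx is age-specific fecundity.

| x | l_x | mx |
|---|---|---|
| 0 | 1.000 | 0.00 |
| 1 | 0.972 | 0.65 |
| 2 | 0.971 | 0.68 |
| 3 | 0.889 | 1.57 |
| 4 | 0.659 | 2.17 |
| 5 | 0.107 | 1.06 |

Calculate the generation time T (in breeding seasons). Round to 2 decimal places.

2.94

lx·mx: 0, 0.6318, 0.66028, 1.39573, 1.43003, 0.11342 → R0 = 4.23126
x·lx·mx: 0, 0.6318, 1.32056, 4.18719, 5.72012, 0.5671 → Σ = 12.42677
T = 12.42677 / 4.23126 = 2.936896… → 2.94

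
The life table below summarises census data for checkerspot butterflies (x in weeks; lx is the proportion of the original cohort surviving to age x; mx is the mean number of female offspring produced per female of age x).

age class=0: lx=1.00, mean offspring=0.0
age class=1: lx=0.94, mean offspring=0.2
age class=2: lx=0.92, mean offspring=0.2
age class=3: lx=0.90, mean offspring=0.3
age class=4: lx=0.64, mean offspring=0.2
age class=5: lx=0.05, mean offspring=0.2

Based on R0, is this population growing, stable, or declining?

declining

R0 = Σ lx·mx = 0 + 0.188 + 0.184 + 0.27 + 0.128 + 0.01 = 0.78
R0 < 1, so the population is declining.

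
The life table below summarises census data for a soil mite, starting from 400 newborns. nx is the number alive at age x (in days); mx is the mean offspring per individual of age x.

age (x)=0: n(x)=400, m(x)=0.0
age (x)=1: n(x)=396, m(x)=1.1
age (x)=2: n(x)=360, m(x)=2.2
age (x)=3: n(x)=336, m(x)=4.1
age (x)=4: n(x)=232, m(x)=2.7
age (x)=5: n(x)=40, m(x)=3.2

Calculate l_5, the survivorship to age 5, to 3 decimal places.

l_5 = n_5/n_0 = 40/400 = 0.1 → 0.100

0.100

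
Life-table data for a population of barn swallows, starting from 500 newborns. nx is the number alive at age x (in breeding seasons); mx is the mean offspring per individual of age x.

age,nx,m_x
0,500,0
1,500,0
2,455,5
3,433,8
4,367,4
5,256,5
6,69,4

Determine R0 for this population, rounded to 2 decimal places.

17.53

lx = nx/n0 = nx/500: 1, 1, 0.91, 0.866, 0.734, 0.512, 0.138
lx·mx by age: 0, 0, 4.55, 6.928, 2.936, 2.56, 0.552
R0 = Σ lx·mx = 17.526 → 17.53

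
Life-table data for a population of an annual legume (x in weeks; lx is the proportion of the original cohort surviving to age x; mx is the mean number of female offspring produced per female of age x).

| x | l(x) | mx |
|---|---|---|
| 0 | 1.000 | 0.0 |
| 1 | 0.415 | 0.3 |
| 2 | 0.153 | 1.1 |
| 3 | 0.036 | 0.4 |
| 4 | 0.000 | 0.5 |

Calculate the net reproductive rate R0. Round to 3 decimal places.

0.307

lx·mx by age: 0, 0.1245, 0.1683, 0.0144, 0
R0 = Σ lx·mx = 0.3072 → 0.307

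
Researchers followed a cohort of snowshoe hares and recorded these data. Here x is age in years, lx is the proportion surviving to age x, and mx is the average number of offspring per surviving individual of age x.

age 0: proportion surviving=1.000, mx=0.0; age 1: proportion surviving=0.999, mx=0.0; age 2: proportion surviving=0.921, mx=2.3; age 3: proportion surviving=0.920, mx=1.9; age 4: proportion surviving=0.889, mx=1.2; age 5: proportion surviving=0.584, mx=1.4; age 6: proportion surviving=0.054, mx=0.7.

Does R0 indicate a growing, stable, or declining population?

R0 = Σ lx·mx = 0 + 0 + 2.1183 + 1.748 + 1.0668 + 0.8176 + 0.0378 = 5.7885
R0 > 1, so the population is growing.

growing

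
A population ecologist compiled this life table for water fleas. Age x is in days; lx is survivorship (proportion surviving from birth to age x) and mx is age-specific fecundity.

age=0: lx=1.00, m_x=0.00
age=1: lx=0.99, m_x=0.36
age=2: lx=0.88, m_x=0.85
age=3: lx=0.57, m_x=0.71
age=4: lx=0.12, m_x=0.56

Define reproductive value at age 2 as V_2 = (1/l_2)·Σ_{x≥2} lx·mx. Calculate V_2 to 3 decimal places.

lx·mx for x ≥ 2: 0.748, 0.4047, 0.0672 → sum = 1.2199
V_2 = 1.2199 / l_2 = 1.2199 / 0.88 = 1.38625 → 1.386

1.386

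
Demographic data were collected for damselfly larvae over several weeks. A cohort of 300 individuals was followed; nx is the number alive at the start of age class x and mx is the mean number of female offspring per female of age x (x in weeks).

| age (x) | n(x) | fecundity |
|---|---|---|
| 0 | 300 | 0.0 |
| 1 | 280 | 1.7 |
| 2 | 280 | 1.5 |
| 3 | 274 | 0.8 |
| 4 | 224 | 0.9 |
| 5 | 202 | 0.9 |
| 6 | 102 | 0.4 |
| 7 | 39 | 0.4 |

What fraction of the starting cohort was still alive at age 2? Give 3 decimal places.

l_2 = n_2/n_0 = 280/300 = 0.933333… → 0.933

0.933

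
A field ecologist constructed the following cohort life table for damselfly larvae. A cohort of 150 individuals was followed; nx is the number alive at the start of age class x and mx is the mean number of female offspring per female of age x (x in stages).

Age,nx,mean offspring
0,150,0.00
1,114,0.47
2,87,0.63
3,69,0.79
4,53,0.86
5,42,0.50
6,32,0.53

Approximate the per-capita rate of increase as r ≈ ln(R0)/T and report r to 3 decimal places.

lx = nx/n0 = nx/150: 1, 0.76, 0.58, 0.46, 0.35333…, 0.28, 0.21333…
R0 = Σ lx·mx = 0 + 0.3572 + 0.3654 + 0.3634 + 0.30387… + 0.14 + 0.11307… = 1.642933…
Σ x·lx·mx = 4.772067…; T = 4.772067…/1.642933… = 2.9046…
r ≈ ln(R0)/T = ln(1.642933…)/2.9046… = 0.17093… → 0.171

0.171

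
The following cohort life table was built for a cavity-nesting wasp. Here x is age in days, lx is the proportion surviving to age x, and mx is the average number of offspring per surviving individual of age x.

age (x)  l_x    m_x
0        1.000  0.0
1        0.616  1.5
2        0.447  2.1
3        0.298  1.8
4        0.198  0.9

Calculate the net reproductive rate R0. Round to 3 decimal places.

2.577

lx·mx by age: 0, 0.924, 0.9387, 0.5364, 0.1782
R0 = Σ lx·mx = 2.5773 → 2.577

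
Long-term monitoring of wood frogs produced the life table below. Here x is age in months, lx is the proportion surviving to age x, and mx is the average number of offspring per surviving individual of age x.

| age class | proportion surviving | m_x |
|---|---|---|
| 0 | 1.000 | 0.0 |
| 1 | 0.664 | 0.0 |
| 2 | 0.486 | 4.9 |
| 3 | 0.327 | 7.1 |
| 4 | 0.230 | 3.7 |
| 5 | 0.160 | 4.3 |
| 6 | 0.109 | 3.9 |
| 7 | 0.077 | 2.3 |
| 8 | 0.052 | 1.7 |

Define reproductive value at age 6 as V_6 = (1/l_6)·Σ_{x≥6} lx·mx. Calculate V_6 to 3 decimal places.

lx·mx for x ≥ 6: 0.4251, 0.1771, 0.0884 → sum = 0.6906
V_6 = 0.6906 / l_6 = 0.6906 / 0.109 = 6.33578… → 6.336

6.336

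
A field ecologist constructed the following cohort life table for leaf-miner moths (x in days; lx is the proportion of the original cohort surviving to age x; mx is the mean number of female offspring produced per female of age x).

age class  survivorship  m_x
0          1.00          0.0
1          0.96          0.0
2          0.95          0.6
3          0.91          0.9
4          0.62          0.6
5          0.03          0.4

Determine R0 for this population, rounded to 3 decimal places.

1.773

lx·mx by age: 0, 0, 0.57, 0.819, 0.372, 0.012
R0 = Σ lx·mx = 1.773 → 1.773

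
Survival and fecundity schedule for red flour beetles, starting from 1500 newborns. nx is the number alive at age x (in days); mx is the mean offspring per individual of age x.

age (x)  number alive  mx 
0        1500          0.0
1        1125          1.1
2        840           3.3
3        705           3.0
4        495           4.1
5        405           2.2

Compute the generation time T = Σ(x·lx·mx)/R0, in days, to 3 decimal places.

lx = nx/n0 = nx/1500: 1, 0.75, 0.56, 0.47, 0.33, 0.27
lx·mx: 0, 0.825, 1.848, 1.41, 1.353, 0.594 → R0 = 6.03
x·lx·mx: 0, 0.825, 3.696, 4.23, 5.412, 2.97 → Σ = 17.133
T = 17.133 / 6.03 = 2.841294… → 2.841

2.841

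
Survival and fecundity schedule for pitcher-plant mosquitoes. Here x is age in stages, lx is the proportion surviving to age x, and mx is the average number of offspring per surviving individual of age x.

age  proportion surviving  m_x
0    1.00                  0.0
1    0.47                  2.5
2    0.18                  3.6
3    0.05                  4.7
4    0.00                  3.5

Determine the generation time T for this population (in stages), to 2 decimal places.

1.54

lx·mx: 0, 1.175, 0.648, 0.235, 0 → R0 = 2.058
x·lx·mx: 0, 1.175, 1.296, 0.705, 0 → Σ = 3.176
T = 3.176 / 2.058 = 1.543246… → 1.54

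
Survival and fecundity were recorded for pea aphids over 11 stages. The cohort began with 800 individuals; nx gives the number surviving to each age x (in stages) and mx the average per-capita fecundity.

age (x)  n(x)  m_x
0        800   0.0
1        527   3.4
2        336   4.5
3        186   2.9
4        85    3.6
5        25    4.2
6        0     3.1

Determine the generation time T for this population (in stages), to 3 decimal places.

lx = nx/n0 = nx/800: 1, 0.65875, 0.42, 0.2325, 0.10625, 0.03125, 0
lx·mx: 0, 2.23975, 1.89, 0.67425, 0.3825, 0.13125, 0 → R0 = 5.31775
x·lx·mx: 0, 2.23975, 3.78, 2.02275, 1.53, 0.65625, 0 → Σ = 10.22875
T = 10.22875 / 5.31775 = 1.923511… → 1.924

1.924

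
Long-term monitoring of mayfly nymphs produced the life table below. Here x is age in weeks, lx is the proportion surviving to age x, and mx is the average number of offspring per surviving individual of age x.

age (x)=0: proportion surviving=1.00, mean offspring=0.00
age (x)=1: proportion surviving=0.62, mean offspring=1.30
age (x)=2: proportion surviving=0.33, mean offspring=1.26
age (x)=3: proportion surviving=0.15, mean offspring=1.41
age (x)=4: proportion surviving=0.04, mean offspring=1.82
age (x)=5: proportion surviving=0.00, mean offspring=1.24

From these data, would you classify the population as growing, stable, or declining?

R0 = Σ lx·mx = 0 + 0.806 + 0.4158 + 0.2115 + 0.0728 + 0 = 1.5061
R0 > 1, so the population is growing.

growing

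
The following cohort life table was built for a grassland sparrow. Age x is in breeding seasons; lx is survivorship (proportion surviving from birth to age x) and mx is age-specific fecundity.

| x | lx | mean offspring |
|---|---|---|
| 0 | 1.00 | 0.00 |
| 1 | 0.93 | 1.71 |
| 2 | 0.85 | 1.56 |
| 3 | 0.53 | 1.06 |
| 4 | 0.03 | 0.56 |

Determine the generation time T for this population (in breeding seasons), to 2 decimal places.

lx·mx: 0, 1.5903, 1.326, 0.5618, 0.0168 → R0 = 3.4949
x·lx·mx: 0, 1.5903, 2.652, 1.6854, 0.0672 → Σ = 5.9949
T = 5.9949 / 3.4949 = 1.715328… → 1.72

1.72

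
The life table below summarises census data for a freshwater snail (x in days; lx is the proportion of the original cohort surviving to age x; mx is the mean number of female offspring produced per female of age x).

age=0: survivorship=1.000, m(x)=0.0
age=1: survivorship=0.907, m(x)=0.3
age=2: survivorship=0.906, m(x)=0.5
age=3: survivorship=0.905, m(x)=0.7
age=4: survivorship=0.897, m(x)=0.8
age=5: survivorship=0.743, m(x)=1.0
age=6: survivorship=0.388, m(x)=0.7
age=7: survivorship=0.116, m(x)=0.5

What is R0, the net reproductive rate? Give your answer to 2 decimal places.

3.15

lx·mx by age: 0, 0.2721, 0.453, 0.6335, 0.7176, 0.743, 0.2716, 0.058
R0 = Σ lx·mx = 3.1488 → 3.15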